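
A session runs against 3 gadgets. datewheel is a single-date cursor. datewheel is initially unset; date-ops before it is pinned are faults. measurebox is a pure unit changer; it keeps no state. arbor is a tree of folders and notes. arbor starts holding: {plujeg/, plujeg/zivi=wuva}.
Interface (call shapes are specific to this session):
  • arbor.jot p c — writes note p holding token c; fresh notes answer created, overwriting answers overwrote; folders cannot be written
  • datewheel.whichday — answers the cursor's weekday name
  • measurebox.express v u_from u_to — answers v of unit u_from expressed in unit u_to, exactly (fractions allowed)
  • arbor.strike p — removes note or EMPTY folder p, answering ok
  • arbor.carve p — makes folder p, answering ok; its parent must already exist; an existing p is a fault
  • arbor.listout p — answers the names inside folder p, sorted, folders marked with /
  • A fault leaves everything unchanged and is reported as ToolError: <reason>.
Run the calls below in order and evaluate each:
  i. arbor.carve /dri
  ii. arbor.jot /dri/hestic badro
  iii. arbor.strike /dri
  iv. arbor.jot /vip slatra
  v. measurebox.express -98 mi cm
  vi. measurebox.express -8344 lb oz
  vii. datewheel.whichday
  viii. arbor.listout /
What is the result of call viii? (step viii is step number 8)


Answer: [dri/, plujeg/, vip]

Derivation:
>>> carve /dri
:: ok
>>> jot /dri/hestic badro
:: created
>>> strike /dri
:: ToolError: not empty
>>> jot /vip slatra
:: created
>>> express -98 mi cm
:: -78857856/5
>>> express -8344 lb oz
:: -133504
>>> whichday
:: ToolError: no date set
>>> listout /
:: [dri/, plujeg/, vip]


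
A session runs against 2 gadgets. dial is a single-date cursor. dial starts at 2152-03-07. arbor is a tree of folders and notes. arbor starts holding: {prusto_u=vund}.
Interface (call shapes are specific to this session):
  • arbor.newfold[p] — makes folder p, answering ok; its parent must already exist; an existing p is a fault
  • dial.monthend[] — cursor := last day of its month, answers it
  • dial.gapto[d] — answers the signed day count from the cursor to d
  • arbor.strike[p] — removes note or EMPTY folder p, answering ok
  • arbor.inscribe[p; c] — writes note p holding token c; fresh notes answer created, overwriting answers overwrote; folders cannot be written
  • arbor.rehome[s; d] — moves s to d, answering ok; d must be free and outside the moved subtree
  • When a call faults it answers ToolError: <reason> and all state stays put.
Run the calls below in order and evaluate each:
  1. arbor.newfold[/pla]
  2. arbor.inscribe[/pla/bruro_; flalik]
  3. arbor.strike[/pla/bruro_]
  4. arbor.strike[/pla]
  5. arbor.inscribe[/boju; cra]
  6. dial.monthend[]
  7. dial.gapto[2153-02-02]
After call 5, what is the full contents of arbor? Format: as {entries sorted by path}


Calling arbor.newfold(p→/pla), and observe ok.
Then arbor.inscribe(p→/pla/bruro_, c→flalik), yielding created.
I try arbor.strike(p→/pla/bruro_), which returns ok.
Calling arbor.strike(p→/pla), and observe ok.
Next I call arbor.inscribe(p→/boju, c→cra), — result: created.
Invoking dial.monthend(): 2152-03-31.
Then dial.gapto(d→2153-02-02), → 308.

Answer: {boju=cra, prusto_u=vund}


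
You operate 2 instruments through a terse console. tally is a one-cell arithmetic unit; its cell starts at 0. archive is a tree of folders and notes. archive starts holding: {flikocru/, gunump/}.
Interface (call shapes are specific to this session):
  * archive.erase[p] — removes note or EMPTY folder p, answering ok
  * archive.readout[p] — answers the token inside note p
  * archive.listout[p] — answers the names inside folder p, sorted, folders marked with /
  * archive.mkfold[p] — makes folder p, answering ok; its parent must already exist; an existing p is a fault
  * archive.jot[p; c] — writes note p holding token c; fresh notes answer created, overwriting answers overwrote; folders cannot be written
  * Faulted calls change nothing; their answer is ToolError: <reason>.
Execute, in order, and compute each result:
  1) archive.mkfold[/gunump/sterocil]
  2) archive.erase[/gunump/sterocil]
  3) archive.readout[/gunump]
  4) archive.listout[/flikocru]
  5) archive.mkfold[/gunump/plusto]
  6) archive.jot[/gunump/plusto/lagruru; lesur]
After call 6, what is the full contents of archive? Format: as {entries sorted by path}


Answer: {flikocru/, gunump/, gunump/plusto/, gunump/plusto/lagruru=lesur}

Derivation:
>>> mkfold p: /gunump/sterocil
= ok
>>> erase p: /gunump/sterocil
= ok
>>> readout p: /gunump
= ToolError: is a directory
>>> listout p: /flikocru
= []
>>> mkfold p: /gunump/plusto
= ok
>>> jot p: /gunump/plusto/lagruru c: lesur
= created


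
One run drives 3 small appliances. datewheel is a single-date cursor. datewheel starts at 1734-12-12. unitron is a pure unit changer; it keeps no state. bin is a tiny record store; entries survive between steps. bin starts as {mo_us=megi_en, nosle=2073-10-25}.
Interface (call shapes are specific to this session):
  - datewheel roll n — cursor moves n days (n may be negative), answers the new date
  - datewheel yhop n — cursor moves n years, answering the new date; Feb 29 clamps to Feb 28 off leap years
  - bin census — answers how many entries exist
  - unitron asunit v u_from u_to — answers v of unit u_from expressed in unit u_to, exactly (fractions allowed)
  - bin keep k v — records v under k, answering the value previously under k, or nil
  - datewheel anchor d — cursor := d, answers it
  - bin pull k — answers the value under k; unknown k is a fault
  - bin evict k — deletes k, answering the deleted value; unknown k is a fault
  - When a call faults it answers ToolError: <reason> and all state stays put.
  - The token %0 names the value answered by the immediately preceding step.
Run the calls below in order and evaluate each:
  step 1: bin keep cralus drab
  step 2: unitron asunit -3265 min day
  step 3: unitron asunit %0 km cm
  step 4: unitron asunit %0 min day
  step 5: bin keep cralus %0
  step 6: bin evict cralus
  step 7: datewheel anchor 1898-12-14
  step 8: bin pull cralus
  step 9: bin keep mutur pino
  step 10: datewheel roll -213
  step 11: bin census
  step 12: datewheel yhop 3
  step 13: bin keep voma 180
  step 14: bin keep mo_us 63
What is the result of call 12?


I invoke bin keep on k→cralus, v→drab, yielding nil.
Next I call unitron asunit on v→-3265, u_from→min, u_to→day, and get -653/288.
Invoking unitron asunit on v→%0, u_from→km, u_to→cm, and observe -2040625/9.
Now I run unitron asunit on v→%0, u_from→min, u_to→day, which returns -408125/2592.
I use bin keep on k→cralus, v→%0, which returns drab.
Using bin evict on k→cralus, and see -408125/2592.
I invoke datewheel anchor on d→1898-12-14, → 1898-12-14.
Using bin pull on k→cralus, giving ToolError: no such key cralus.
I call bin keep on k→mutur, v→pino, and get nil.
I run datewheel roll on n→-213, which returns 1898-05-15.
I run bin census, giving 3.
I use datewheel yhop on n→3, yielding 1901-05-15.
Invoking bin keep on k→voma, v→180, → nil.
I run bin keep on k→mo_us, v→63, and observe megi_en.

Answer: 1901-05-15


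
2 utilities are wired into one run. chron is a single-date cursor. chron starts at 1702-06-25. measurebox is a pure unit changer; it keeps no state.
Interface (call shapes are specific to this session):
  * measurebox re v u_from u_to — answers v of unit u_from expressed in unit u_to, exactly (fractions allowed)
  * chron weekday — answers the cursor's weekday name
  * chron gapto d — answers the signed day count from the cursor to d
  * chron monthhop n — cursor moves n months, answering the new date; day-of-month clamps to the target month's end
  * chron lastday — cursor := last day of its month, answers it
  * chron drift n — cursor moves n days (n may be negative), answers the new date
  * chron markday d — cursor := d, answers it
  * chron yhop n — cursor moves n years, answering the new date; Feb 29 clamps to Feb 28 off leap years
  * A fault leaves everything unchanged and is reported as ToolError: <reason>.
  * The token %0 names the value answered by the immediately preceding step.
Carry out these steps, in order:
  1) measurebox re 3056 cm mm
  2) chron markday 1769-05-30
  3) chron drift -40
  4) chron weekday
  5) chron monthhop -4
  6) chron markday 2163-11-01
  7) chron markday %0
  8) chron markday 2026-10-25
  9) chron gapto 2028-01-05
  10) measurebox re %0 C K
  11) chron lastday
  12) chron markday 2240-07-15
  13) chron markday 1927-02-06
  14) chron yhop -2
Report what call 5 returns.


Answer: 1768-12-20

Derivation:
# 1. measurebox re(v=3056, u_from=cm, u_to=mm) : 30560
# 2. chron markday(d=1769-05-30) : 1769-05-30
# 3. chron drift(n=-40) : 1769-04-20
# 4. chron weekday() : Thursday
# 5. chron monthhop(n=-4) : 1768-12-20
# 6. chron markday(d=2163-11-01) : 2163-11-01
# 7. chron markday(d=%0) : 2163-11-01
# 8. chron markday(d=2026-10-25) : 2026-10-25
# 9. chron gapto(d=2028-01-05) : 437
# 10. measurebox re(v=%0, u_from=C, u_to=K) : 14203/20
# 11. chron lastday() : 2026-10-31
# 12. chron markday(d=2240-07-15) : 2240-07-15
# 13. chron markday(d=1927-02-06) : 1927-02-06
# 14. chron yhop(n=-2) : 1925-02-06


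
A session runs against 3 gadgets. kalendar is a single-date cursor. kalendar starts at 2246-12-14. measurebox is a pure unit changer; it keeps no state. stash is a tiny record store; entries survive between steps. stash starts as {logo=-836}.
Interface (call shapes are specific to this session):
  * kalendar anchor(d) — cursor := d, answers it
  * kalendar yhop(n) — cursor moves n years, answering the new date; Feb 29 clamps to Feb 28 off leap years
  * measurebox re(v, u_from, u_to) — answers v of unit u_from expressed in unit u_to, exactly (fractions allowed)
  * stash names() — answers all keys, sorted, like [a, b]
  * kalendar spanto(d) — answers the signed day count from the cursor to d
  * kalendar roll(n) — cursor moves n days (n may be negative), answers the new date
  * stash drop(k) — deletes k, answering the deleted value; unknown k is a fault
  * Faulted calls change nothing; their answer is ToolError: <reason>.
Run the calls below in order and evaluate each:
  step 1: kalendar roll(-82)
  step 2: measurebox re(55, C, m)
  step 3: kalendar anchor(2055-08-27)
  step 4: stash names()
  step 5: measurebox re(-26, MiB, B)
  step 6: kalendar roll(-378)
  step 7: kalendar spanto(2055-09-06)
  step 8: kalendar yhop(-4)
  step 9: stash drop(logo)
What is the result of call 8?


Do: kalendar roll[n='-82']
See: 2246-09-23
Do: measurebox re[v='55'; u_from='C'; u_to='m']
See: ToolError: incompatible units
Do: kalendar anchor[d='2055-08-27']
See: 2055-08-27
Do: stash names[]
See: [logo]
Do: measurebox re[v='-26'; u_from='MiB'; u_to='B']
See: -27262976
Do: kalendar roll[n='-378']
See: 2054-08-14
Do: kalendar spanto[d='2055-09-06']
See: 388
Do: kalendar yhop[n='-4']
See: 2050-08-14
Do: stash drop[k='logo']
See: -836

Answer: 2050-08-14


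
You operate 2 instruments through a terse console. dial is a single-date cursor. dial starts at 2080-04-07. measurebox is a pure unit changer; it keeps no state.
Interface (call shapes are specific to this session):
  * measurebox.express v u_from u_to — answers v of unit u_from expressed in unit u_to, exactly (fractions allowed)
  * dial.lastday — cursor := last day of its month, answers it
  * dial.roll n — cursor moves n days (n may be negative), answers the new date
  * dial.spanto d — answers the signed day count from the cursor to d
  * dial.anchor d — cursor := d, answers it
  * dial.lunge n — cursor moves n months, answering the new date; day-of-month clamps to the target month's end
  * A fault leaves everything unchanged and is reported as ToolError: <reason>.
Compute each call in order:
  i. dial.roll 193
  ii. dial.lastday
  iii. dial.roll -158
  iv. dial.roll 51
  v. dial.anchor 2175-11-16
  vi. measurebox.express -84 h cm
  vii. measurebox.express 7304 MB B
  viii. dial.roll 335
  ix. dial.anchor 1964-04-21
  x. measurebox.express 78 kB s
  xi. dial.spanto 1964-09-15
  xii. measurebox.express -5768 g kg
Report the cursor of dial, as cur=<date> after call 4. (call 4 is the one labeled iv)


→ roll(193)
← 2080-10-17
→ lastday()
← 2080-10-31
→ roll(-158)
← 2080-05-26
→ roll(51)
← 2080-07-16
→ anchor(2175-11-16)
← 2175-11-16
→ express(-84, h, cm)
← ToolError: incompatible units
→ express(7304, MB, B)
← 7304000000
→ roll(335)
← 2176-10-16
→ anchor(1964-04-21)
← 1964-04-21
→ express(78, kB, s)
← ToolError: incompatible units
→ spanto(1964-09-15)
← 147
→ express(-5768, g, kg)
← -721/125

Answer: cur=2080-07-16


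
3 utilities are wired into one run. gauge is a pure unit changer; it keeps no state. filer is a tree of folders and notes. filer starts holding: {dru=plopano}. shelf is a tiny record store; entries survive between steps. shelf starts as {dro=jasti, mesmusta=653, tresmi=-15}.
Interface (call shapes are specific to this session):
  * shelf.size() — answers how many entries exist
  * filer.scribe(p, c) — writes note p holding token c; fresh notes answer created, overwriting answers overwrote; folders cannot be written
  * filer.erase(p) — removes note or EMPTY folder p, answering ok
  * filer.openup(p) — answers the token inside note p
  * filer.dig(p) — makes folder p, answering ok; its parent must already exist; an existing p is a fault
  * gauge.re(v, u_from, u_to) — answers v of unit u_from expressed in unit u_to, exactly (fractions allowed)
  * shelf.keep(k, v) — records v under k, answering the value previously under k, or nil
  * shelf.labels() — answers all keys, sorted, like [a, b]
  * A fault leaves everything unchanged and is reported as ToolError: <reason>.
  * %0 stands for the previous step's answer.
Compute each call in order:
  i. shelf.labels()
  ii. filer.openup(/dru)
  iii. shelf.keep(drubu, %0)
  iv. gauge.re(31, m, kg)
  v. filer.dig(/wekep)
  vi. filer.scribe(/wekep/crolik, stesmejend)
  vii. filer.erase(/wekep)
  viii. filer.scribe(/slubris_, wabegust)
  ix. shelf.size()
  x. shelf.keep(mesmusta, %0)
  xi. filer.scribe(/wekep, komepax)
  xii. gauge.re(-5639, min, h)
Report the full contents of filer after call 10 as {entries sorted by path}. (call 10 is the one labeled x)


Answer: {dru=plopano, slubris_=wabegust, wekep/, wekep/crolik=stesmejend}

Derivation:
Now I run shelf.labels(), — result: [dro, mesmusta, tresmi].
Then filer.openup(p→/dru), which returns plopano.
Calling shelf.keep(k→drubu, v→%0), which returns nil.
Then gauge.re(v→31, u_from→m, u_to→kg): ToolError: incompatible units.
I invoke filer.dig(p→/wekep): ok.
Calling filer.scribe(p→/wekep/crolik, c→stesmejend), giving created.
Then filer.erase(p→/wekep), and see ToolError: not empty.
Next I call filer.scribe(p→/slubris_, c→wabegust), yielding created.
Invoking shelf.size, and observe 4.
I run shelf.keep(k→mesmusta, v→%0), and get 653.
Invoking filer.scribe(p→/wekep, c→komepax), and see ToolError: is a directory.
Invoking gauge.re(v→-5639, u_from→min, u_to→h), — result: -5639/60.


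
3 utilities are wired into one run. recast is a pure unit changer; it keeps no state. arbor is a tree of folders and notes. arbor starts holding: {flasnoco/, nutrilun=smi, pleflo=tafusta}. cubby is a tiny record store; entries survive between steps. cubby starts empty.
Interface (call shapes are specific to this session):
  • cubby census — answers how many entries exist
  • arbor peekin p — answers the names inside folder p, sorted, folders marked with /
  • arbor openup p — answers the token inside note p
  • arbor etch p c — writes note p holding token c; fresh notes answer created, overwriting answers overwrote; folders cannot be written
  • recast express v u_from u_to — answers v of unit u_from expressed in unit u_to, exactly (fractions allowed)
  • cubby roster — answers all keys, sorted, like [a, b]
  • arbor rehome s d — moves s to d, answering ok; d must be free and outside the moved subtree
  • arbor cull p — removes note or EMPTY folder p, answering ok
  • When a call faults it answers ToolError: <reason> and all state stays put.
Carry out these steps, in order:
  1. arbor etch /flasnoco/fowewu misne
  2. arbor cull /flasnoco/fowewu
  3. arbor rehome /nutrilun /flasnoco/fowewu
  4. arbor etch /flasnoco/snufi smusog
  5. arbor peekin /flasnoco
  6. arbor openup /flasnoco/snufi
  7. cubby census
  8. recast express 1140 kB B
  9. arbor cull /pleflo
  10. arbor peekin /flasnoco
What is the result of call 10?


// 1. arbor etch(p→/flasnoco/fowewu, c→misne) ~> created
// 2. arbor cull(p→/flasnoco/fowewu) ~> ok
// 3. arbor rehome(s→/nutrilun, d→/flasnoco/fowewu) ~> ok
// 4. arbor etch(p→/flasnoco/snufi, c→smusog) ~> created
// 5. arbor peekin(p→/flasnoco) ~> [fowewu, snufi]
// 6. arbor openup(p→/flasnoco/snufi) ~> smusog
// 7. cubby census() ~> 0
// 8. recast express(v→1140, u_from→kB, u_to→B) ~> 1140000
// 9. arbor cull(p→/pleflo) ~> ok
// 10. arbor peekin(p→/flasnoco) ~> [fowewu, snufi]

Answer: [fowewu, snufi]


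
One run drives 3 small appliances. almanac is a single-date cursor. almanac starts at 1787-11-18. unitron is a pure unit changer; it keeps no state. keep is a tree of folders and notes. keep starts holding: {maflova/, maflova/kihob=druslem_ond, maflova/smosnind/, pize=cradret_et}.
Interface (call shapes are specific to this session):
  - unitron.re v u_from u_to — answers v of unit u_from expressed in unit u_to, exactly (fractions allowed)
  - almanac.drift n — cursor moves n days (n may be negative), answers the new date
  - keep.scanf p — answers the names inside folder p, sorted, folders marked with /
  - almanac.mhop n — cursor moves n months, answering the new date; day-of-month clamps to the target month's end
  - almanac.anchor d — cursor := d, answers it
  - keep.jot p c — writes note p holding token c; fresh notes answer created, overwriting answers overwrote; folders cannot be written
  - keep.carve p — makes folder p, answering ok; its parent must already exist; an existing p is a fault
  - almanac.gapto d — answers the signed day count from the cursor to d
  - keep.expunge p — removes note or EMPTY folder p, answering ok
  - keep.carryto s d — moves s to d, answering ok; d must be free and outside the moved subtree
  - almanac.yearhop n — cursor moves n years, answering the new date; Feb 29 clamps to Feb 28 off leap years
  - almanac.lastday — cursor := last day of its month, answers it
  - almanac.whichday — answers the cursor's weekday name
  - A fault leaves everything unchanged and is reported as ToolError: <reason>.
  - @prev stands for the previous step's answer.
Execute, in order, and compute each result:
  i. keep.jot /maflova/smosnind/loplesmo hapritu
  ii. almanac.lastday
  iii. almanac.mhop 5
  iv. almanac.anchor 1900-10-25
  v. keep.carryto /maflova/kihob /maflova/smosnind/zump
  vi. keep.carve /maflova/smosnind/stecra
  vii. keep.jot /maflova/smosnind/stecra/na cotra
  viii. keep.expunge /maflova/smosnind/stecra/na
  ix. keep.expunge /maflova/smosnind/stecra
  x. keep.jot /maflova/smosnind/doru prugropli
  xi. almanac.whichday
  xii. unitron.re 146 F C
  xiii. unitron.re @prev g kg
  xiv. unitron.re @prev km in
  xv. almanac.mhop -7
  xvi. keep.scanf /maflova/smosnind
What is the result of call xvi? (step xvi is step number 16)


==> keep.jot(p→/maflova/smosnind/loplesmo, c→hapritu)
<== created
==> almanac.lastday()
<== 1787-11-30
==> almanac.mhop(n→5)
<== 1788-04-30
==> almanac.anchor(d→1900-10-25)
<== 1900-10-25
==> keep.carryto(s→/maflova/kihob, d→/maflova/smosnind/zump)
<== ok
==> keep.carve(p→/maflova/smosnind/stecra)
<== ok
==> keep.jot(p→/maflova/smosnind/stecra/na, c→cotra)
<== created
==> keep.expunge(p→/maflova/smosnind/stecra/na)
<== ok
==> keep.expunge(p→/maflova/smosnind/stecra)
<== ok
==> keep.jot(p→/maflova/smosnind/doru, c→prugropli)
<== created
==> almanac.whichday()
<== Thursday
==> unitron.re(v→146, u_from→F, u_to→C)
<== 190/3
==> unitron.re(v→@prev, u_from→g, u_to→kg)
<== 19/300
==> unitron.re(v→@prev, u_from→km, u_to→in)
<== 950000/381
==> almanac.mhop(n→-7)
<== 1900-03-25
==> keep.scanf(p→/maflova/smosnind)
<== [doru, loplesmo, zump]

Answer: [doru, loplesmo, zump]


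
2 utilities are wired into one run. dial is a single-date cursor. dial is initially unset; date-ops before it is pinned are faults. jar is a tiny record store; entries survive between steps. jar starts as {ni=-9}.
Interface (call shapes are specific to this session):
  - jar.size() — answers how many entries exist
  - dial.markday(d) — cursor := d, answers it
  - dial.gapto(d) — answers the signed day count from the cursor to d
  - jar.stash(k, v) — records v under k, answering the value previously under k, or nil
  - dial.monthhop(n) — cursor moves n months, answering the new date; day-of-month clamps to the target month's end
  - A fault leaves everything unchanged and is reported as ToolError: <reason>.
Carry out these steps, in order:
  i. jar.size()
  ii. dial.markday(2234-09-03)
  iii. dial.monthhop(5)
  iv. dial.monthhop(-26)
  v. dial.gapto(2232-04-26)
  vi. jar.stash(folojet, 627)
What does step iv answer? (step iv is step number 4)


Answer: 2232-12-03

Derivation:
Then jar.size, giving 1.
Using dial.markday with 2234-09-03: 2234-09-03.
I run dial.monthhop with 5, which returns 2235-02-03.
Next I call dial.monthhop with -26: 2232-12-03.
Invoking dial.gapto with 2232-04-26: -221.
Next I call jar.stash with folojet, 627, yielding nil.


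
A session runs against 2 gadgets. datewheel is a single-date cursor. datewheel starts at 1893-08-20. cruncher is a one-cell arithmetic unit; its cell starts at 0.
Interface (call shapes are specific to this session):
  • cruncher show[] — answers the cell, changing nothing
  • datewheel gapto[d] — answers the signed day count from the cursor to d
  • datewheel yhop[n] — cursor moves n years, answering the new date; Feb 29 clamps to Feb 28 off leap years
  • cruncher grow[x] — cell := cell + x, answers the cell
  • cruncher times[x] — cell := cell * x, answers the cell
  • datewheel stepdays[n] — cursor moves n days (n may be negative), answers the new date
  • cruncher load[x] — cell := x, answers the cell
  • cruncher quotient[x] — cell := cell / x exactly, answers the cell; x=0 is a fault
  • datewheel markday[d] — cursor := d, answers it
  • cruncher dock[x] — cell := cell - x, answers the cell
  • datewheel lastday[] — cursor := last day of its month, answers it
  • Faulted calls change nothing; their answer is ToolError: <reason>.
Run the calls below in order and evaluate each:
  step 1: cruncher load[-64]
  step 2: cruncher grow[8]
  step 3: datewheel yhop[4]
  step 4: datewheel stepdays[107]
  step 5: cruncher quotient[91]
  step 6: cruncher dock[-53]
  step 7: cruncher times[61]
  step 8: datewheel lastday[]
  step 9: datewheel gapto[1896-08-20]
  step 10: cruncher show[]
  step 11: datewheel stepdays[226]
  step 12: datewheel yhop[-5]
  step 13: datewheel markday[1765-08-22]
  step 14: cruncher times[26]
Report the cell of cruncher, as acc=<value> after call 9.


Answer: acc=41541/13

Derivation:
-> cruncher load(x='-64')
<- -64
-> cruncher grow(x='8')
<- -56
-> datewheel yhop(n='4')
<- 1897-08-20
-> datewheel stepdays(n='107')
<- 1897-12-05
-> cruncher quotient(x='91')
<- -8/13
-> cruncher dock(x='-53')
<- 681/13
-> cruncher times(x='61')
<- 41541/13
-> datewheel lastday()
<- 1897-12-31
-> datewheel gapto(d='1896-08-20')
<- -498
-> cruncher show()
<- 41541/13
-> datewheel stepdays(n='226')
<- 1898-08-14
-> datewheel yhop(n='-5')
<- 1893-08-14
-> datewheel markday(d='1765-08-22')
<- 1765-08-22
-> cruncher times(x='26')
<- 83082


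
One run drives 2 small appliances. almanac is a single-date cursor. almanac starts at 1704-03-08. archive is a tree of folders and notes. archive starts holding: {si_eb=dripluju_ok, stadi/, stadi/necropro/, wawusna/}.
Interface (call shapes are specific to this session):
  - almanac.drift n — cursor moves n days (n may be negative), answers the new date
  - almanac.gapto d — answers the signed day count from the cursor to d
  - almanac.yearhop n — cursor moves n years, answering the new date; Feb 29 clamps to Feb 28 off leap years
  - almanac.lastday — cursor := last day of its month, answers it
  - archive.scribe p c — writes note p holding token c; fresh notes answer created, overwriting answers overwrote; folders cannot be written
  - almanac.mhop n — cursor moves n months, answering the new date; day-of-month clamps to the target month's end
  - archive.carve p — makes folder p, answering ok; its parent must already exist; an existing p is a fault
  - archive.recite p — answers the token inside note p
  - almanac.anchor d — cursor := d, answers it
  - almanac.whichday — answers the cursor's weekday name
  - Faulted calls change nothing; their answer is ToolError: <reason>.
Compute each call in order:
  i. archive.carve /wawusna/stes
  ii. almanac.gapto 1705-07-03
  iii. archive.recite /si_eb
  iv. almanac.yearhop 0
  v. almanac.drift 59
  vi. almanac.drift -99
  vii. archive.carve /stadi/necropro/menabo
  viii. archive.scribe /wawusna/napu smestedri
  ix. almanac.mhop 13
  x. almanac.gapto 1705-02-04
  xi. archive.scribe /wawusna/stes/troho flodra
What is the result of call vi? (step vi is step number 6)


Answer: 1704-01-28

Derivation:
>> archive.carve(p: /wawusna/stes)
<< ok
>> almanac.gapto(d: 1705-07-03)
<< 482
>> archive.recite(p: /si_eb)
<< dripluju_ok
>> almanac.yearhop(n: 0)
<< 1704-03-08
>> almanac.drift(n: 59)
<< 1704-05-06
>> almanac.drift(n: -99)
<< 1704-01-28
>> archive.carve(p: /stadi/necropro/menabo)
<< ok
>> archive.scribe(p: /wawusna/napu, c: smestedri)
<< created
>> almanac.mhop(n: 13)
<< 1705-02-28
>> almanac.gapto(d: 1705-02-04)
<< -24
>> archive.scribe(p: /wawusna/stes/troho, c: flodra)
<< created


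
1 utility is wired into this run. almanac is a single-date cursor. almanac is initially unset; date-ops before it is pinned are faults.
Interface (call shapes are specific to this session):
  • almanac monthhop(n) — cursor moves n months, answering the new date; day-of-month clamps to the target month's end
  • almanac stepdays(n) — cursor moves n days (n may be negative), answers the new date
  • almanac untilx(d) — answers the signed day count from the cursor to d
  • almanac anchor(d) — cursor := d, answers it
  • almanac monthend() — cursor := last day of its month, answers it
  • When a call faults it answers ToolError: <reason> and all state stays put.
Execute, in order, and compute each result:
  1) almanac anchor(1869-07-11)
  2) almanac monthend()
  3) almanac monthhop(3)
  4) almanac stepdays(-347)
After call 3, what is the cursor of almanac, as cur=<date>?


Answer: cur=1869-10-31

Derivation:
I try almanac anchor(d→1869-07-11), and observe 1869-07-11.
I run almanac monthend(), and see 1869-07-31.
I try almanac monthhop(n→3), and see 1869-10-31.
Invoking almanac stepdays(n→-347), giving 1868-11-18.


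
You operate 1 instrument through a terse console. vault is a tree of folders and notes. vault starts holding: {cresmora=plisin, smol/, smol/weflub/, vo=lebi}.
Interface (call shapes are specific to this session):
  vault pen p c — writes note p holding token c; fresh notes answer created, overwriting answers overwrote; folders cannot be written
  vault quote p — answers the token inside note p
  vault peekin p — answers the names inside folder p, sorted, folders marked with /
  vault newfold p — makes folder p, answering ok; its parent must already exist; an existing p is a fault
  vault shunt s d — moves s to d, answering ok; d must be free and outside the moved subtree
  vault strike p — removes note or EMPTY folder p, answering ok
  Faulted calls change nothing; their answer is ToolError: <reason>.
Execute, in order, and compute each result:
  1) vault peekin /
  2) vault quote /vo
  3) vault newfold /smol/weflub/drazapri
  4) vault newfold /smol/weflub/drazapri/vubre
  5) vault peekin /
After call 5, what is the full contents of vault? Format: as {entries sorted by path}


// vault peekin(p: /) -> [cresmora, smol/, vo]
// vault quote(p: /vo) -> lebi
// vault newfold(p: /smol/weflub/drazapri) -> ok
// vault newfold(p: /smol/weflub/drazapri/vubre) -> ok
// vault peekin(p: /) -> [cresmora, smol/, vo]

Answer: {cresmora=plisin, smol/, smol/weflub/, smol/weflub/drazapri/, smol/weflub/drazapri/vubre/, vo=lebi}


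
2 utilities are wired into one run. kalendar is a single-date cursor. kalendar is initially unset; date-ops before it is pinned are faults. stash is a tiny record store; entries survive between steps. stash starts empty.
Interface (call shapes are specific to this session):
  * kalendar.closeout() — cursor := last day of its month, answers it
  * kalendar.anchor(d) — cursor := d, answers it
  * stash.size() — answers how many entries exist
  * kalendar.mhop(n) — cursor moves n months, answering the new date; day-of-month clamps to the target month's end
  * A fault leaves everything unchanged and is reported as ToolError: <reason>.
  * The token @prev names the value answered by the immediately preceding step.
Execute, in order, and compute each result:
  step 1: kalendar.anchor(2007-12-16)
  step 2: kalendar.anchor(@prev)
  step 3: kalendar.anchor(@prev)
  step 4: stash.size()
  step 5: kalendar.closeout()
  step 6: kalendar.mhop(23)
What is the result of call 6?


Answer: 2009-11-30

Derivation:
→ kalendar.anchor(d=2007-12-16)
← 2007-12-16
→ kalendar.anchor(d=@prev)
← 2007-12-16
→ kalendar.anchor(d=@prev)
← 2007-12-16
→ stash.size()
← 0
→ kalendar.closeout()
← 2007-12-31
→ kalendar.mhop(n=23)
← 2009-11-30


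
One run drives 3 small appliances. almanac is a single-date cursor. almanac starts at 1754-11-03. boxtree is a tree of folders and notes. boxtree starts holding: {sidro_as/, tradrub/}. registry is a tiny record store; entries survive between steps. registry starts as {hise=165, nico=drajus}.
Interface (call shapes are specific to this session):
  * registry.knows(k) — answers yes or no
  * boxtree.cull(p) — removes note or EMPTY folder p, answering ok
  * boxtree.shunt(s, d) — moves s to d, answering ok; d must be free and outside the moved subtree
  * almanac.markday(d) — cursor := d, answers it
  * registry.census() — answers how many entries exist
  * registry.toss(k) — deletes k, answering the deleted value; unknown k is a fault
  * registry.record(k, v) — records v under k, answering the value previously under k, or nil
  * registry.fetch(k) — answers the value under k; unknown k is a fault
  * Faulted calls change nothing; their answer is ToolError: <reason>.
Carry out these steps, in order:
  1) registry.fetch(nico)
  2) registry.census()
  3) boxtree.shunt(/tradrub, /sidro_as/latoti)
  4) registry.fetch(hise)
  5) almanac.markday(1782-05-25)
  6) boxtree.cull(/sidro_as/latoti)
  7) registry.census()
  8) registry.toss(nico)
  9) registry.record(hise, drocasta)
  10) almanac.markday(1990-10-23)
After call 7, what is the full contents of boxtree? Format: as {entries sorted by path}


CALL registry.fetch[k='nico']
RET  drajus
CALL registry.census[]
RET  2
CALL boxtree.shunt[s='/tradrub'; d='/sidro_as/latoti']
RET  ok
CALL registry.fetch[k='hise']
RET  165
CALL almanac.markday[d='1782-05-25']
RET  1782-05-25
CALL boxtree.cull[p='/sidro_as/latoti']
RET  ok
CALL registry.census[]
RET  2
CALL registry.toss[k='nico']
RET  drajus
CALL registry.record[k='hise'; v='drocasta']
RET  165
CALL almanac.markday[d='1990-10-23']
RET  1990-10-23

Answer: {sidro_as/}


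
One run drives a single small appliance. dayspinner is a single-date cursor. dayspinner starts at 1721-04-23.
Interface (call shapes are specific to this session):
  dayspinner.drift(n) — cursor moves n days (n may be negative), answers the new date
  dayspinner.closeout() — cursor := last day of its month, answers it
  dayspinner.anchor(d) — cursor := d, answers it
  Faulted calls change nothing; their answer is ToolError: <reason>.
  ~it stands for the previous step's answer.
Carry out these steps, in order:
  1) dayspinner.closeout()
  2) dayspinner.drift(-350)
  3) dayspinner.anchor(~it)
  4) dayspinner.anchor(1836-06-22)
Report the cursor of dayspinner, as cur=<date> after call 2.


Answer: cur=1720-05-15

Derivation:
! 1. dayspinner.closeout() : 1721-04-30
! 2. dayspinner.drift(n→-350) : 1720-05-15
! 3. dayspinner.anchor(d→~it) : 1720-05-15
! 4. dayspinner.anchor(d→1836-06-22) : 1836-06-22


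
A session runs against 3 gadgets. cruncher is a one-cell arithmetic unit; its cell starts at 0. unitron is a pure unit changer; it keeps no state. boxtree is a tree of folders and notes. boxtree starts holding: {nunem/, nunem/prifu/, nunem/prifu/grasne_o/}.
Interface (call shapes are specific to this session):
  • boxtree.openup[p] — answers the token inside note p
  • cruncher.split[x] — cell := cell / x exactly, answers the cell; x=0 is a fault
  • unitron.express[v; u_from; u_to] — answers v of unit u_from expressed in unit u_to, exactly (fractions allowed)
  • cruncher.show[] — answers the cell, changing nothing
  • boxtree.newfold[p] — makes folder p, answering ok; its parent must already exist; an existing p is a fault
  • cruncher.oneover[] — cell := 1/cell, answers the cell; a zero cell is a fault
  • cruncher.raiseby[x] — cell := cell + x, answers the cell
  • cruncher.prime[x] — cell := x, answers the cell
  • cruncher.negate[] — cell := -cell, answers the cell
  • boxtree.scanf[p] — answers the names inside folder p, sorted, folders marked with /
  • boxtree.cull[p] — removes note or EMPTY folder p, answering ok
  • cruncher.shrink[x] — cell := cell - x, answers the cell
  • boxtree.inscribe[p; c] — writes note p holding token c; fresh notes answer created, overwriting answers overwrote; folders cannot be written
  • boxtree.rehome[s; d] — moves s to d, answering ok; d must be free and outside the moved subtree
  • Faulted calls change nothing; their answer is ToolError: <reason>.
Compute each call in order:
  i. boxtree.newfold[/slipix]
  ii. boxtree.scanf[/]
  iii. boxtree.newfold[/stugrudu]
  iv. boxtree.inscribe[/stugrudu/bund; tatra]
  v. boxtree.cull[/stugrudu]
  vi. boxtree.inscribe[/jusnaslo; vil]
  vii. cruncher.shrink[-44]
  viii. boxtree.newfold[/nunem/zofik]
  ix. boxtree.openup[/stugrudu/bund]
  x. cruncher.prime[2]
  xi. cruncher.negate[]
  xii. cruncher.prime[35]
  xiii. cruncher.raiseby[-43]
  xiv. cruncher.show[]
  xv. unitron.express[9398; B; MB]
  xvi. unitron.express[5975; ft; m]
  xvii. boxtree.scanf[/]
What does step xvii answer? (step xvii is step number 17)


==> newfold(/slipix)
<== ok
==> scanf(/)
<== [nunem/, slipix/]
==> newfold(/stugrudu)
<== ok
==> inscribe(/stugrudu/bund, tatra)
<== created
==> cull(/stugrudu)
<== ToolError: not empty
==> inscribe(/jusnaslo, vil)
<== created
==> shrink(-44)
<== 44
==> newfold(/nunem/zofik)
<== ok
==> openup(/stugrudu/bund)
<== tatra
==> prime(2)
<== 2
==> negate()
<== -2
==> prime(35)
<== 35
==> raiseby(-43)
<== -8
==> show()
<== -8
==> express(9398, B, MB)
<== 4699/500000
==> express(5975, ft, m)
<== 91059/50
==> scanf(/)
<== [jusnaslo, nunem/, slipix/, stugrudu/]

Answer: [jusnaslo, nunem/, slipix/, stugrudu/]


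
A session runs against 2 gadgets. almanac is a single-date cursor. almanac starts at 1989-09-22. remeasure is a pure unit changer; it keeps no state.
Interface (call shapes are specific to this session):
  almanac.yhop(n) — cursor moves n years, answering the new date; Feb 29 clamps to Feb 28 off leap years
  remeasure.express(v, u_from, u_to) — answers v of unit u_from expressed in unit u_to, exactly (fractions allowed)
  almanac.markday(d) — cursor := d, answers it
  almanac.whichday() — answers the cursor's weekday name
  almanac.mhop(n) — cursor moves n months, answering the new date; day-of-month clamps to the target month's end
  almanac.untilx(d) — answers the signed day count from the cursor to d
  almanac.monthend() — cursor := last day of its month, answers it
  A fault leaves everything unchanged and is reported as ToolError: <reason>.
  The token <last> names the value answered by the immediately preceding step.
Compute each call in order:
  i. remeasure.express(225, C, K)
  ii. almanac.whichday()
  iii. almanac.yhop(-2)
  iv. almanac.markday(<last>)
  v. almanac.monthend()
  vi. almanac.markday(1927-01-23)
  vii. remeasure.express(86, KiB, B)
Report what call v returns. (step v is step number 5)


Answer: 1987-09-30

Derivation:
I run remeasure.express passing v→225, u_from→C, u_to→K, yielding 9963/20.
I try almanac.whichday, giving Friday.
I use almanac.yhop passing n→-2, → 1987-09-22.
Calling almanac.markday passing d→<last>, and observe 1987-09-22.
I run almanac.monthend, — result: 1987-09-30.
I call almanac.markday passing d→1927-01-23, → 1927-01-23.
Now I run remeasure.express passing v→86, u_from→KiB, u_to→B: 88064.


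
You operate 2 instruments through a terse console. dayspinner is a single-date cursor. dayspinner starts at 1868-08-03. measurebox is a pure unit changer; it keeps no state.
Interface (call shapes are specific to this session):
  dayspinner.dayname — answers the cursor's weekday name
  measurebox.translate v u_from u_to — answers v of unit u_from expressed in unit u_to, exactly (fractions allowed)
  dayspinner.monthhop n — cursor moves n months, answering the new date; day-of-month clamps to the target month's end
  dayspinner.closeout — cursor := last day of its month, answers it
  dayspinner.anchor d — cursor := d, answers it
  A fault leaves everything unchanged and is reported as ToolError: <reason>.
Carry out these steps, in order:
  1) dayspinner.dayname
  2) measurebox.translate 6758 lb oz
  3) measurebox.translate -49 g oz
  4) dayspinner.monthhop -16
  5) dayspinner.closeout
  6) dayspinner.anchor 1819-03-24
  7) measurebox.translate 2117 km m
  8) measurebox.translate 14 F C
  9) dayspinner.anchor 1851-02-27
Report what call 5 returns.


Answer: 1867-04-30

Derivation:
CALL dayname[]
RET  Monday
CALL translate[6758; lb; oz]
RET  108128
CALL translate[-49; g; oz]
RET  -11200000/6479891
CALL monthhop[-16]
RET  1867-04-03
CALL closeout[]
RET  1867-04-30
CALL anchor[1819-03-24]
RET  1819-03-24
CALL translate[2117; km; m]
RET  2117000
CALL translate[14; F; C]
RET  -10
CALL anchor[1851-02-27]
RET  1851-02-27


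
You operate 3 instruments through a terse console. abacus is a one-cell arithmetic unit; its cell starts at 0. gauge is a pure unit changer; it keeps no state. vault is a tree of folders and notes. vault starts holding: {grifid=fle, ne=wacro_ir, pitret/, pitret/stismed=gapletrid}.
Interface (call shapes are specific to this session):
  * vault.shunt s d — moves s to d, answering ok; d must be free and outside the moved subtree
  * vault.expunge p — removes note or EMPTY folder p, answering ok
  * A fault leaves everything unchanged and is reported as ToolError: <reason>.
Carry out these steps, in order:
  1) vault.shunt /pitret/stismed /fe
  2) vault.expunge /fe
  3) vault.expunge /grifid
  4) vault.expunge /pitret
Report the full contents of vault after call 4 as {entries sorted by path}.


! vault.shunt(s='/pitret/stismed', d='/fe') => ok
! vault.expunge(p='/fe') => ok
! vault.expunge(p='/grifid') => ok
! vault.expunge(p='/pitret') => ok

Answer: {ne=wacro_ir}


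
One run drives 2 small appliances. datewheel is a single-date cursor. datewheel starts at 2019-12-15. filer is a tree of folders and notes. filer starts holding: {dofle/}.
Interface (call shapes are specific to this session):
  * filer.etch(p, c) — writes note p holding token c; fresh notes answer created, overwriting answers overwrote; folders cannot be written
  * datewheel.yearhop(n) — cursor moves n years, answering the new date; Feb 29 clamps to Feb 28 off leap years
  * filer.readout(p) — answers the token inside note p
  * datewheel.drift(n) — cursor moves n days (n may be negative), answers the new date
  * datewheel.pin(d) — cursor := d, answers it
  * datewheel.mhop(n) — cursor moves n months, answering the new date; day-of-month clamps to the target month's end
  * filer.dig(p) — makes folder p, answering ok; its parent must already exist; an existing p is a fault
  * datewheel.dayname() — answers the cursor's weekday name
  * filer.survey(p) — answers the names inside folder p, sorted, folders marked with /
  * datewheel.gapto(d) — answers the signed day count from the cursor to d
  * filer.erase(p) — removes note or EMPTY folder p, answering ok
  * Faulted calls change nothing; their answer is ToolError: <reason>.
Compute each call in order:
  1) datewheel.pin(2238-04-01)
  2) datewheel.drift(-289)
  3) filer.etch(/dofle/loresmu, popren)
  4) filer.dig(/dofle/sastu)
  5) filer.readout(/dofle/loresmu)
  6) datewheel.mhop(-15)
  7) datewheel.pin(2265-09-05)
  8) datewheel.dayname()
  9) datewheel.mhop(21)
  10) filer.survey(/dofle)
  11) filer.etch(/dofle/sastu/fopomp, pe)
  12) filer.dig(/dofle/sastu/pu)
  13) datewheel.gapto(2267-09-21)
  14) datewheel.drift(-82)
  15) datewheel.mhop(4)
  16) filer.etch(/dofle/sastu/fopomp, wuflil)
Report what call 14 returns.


Answer: 2267-03-15

Derivation:
Step: datewheel.pin[2238-04-01]
Result: 2238-04-01
Step: datewheel.drift[-289]
Result: 2237-06-16
Step: filer.etch[/dofle/loresmu; popren]
Result: created
Step: filer.dig[/dofle/sastu]
Result: ok
Step: filer.readout[/dofle/loresmu]
Result: popren
Step: datewheel.mhop[-15]
Result: 2236-03-16
Step: datewheel.pin[2265-09-05]
Result: 2265-09-05
Step: datewheel.dayname[]
Result: Tuesday
Step: datewheel.mhop[21]
Result: 2267-06-05
Step: filer.survey[/dofle]
Result: [loresmu, sastu/]
Step: filer.etch[/dofle/sastu/fopomp; pe]
Result: created
Step: filer.dig[/dofle/sastu/pu]
Result: ok
Step: datewheel.gapto[2267-09-21]
Result: 108
Step: datewheel.drift[-82]
Result: 2267-03-15
Step: datewheel.mhop[4]
Result: 2267-07-15
Step: filer.etch[/dofle/sastu/fopomp; wuflil]
Result: overwrote
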